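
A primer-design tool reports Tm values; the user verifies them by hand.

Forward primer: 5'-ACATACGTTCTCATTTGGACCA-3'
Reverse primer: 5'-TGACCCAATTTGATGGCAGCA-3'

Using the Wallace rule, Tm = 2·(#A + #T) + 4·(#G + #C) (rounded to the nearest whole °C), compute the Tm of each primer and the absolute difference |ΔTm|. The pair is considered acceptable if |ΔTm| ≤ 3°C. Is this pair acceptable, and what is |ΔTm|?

Forward: A=6 T=7 G=3 C=6 → Tm = 2·13 + 4·9 = 62°C.
Reverse: A=6 T=5 G=5 C=5 → Tm = 2·11 + 4·10 = 62°C.
|ΔTm| = |62 − 62| = 0°C, ≤ 3°C.

|ΔTm| = 0°C; the pair is acceptable.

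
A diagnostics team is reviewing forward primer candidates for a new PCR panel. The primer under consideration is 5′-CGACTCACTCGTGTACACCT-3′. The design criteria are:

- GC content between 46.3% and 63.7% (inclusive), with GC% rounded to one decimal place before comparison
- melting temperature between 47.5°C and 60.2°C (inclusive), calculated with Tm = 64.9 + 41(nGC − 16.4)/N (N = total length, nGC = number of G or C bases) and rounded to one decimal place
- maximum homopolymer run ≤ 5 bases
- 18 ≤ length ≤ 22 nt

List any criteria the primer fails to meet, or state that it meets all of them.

Base counts: A=4, T=5, G=3, C=8 (length 20).
GC content: GC 11/20 = 55.0% ✓
Tm: Tm = 64.9 + 41·(11 − 16.4)/20 = 53.8°C ✓
homopolymer run: longest run = 2 ✓
length: length 20 ✓

Meets all criteria.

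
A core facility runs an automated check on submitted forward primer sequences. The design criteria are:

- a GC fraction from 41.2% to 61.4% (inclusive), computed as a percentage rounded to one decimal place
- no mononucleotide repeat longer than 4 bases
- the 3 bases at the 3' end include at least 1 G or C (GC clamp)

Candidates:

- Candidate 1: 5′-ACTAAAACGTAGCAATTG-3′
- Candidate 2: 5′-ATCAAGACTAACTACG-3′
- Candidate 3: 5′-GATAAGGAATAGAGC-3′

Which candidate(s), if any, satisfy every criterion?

None of the candidates satisfy all criteria.

Candidate 1 (18 nt, A=8 T=4 G=3 C=3): GC 6/18 = 33.3%, outside 41.2–61.4% ✗; longest run = 4 ✓; 3' end TTG has 1 G/C ✓ — fails.
Candidate 2 (16 nt, A=7 T=3 G=2 C=4): GC 6/16 = 37.5%, outside 41.2–61.4% ✗; longest run = 2 ✓; 3' end ACG has 2 G/C ✓ — fails.
Candidate 3 (15 nt, A=7 T=2 G=5 C=1): GC 6/15 = 40.0%, outside 41.2–61.4% ✗; longest run = 2 ✓; 3' end AGC has 2 G/C ✓ — fails.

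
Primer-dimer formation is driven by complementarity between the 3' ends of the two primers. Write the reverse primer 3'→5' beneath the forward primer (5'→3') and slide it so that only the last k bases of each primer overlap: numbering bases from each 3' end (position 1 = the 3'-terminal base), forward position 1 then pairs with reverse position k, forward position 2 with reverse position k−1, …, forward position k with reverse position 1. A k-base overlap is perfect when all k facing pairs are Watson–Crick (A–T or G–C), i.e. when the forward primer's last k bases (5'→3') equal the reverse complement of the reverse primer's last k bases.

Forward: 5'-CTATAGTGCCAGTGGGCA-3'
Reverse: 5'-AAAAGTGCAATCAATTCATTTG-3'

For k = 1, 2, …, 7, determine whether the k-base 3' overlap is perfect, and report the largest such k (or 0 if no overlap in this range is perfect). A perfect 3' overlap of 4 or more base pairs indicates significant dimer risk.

Longest perfect overlap: 2 complementary base pairs; below the dimer-risk threshold (threshold 4).

Last 7 bases (5'→3') — forward …GTGGGCA, reverse …TCATTTG.
Reverse complement of the reverse primer's last 7 bases: CAAATGA; its first k bases are the reverse complement of the reverse primer's last k bases, so a perfect k-base overlap needs the forward primer's last k bases to equal them.
Comparing (forward last k vs required): k=1: A vs C ✗; k=2: CA vs CA ✓; k=3: GCA vs CAA ✗; k=4: GGCA vs CAAA ✗; k=5: GGGCA vs CAAAT ✗; k=6: TGGGCA vs CAAATG ✗; k=7: GTGGGCA vs CAAATGA ✗.
Only k = 2 is perfect, so the longest perfect 3' overlap is 2.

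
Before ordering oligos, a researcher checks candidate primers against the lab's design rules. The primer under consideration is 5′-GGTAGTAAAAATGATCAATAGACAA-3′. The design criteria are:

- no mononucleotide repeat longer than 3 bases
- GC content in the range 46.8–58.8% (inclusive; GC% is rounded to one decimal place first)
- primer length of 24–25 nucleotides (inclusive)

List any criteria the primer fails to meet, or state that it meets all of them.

Fails: homopolymer run, GC content.

Base counts: A=13, T=5, G=5, C=2 (length 25).
homopolymer run: longest run = 5, exceeds 3 ✗
GC content: GC 7/25 = 28.0%, outside 46.8–58.8% ✗
length: length 25 ✓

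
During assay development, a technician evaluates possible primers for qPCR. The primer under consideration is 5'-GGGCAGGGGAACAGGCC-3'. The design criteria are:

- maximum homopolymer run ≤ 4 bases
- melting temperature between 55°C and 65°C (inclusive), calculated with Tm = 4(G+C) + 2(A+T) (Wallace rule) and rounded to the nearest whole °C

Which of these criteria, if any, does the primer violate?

Base counts: A=4, T=0, G=9, C=4 (length 17).
homopolymer run: longest run = 4 ✓
Tm: Tm = 2·4 + 4·13 = 60°C ✓

Meets all criteria.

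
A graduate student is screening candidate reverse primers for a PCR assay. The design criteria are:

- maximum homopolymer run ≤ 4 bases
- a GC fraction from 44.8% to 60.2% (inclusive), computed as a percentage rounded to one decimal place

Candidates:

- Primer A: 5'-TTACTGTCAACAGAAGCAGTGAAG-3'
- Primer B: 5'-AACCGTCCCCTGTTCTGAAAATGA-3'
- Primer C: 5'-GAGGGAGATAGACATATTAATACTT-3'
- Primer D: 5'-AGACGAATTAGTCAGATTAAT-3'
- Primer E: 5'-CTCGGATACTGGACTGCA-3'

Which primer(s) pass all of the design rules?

Primer A (24 nt, A=9 T=5 G=6 C=4): longest run = 2 ✓; GC 10/24 = 41.7%, outside 44.8–60.2% ✗ — fails.
Primer B (24 nt, A=7 T=6 G=4 C=7): longest run = 4 ✓; GC 11/24 = 45.8% ✓ — passes.
Primer C (25 nt, A=10 T=7 G=6 C=2): longest run = 3 ✓; GC 8/25 = 32.0%, outside 44.8–60.2% ✗ — fails.
Primer D (21 nt, A=9 T=6 G=4 C=2): longest run = 2 ✓; GC 6/21 = 28.6%, outside 44.8–60.2% ✗ — fails.
Primer E (18 nt, A=4 T=4 G=5 C=5): longest run = 2 ✓; GC 10/18 = 55.6% ✓ — passes.

Primer B and Primer E.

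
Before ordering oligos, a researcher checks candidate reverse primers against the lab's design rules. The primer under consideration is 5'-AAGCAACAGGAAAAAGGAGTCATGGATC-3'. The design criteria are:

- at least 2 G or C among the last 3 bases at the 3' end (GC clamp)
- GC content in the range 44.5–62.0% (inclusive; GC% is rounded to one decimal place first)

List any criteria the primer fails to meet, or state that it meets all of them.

Fails: GC clamp, GC content.

Base counts: A=13, T=3, G=8, C=4 (length 28).
GC clamp: 3' end ATC has 1 G/C, need ≥2 ✗
GC content: GC 12/28 = 42.9%, outside 44.5–62.0% ✗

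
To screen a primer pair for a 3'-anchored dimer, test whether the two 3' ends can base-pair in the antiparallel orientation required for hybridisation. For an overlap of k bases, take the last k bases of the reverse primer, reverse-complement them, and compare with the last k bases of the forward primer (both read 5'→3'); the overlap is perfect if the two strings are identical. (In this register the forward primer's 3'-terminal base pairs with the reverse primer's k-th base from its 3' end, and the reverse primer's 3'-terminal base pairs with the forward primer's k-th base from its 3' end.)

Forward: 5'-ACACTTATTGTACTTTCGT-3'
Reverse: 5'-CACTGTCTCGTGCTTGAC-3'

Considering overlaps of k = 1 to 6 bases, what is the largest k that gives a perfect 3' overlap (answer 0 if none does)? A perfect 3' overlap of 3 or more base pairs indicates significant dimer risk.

Last 6 bases (5'→3') — forward …TTTCGT, reverse …CTTGAC.
Reverse complement of the reverse primer's last 6 bases: GTCAAG; its first k bases are the reverse complement of the reverse primer's last k bases, so a perfect k-base overlap needs the forward primer's last k bases to equal them.
Comparing (forward last k vs required): k=1: T vs G ✗; k=2: GT vs GT ✓; k=3: CGT vs GTC ✗; k=4: TCGT vs GTCA ✗; k=5: TTCGT vs GTCAA ✗; k=6: TTTCGT vs GTCAAG ✗.
Only k = 2 is perfect, so the longest perfect 3' overlap is 2.

Longest perfect overlap: 2 complementary base pairs; below the dimer-risk threshold (threshold 3).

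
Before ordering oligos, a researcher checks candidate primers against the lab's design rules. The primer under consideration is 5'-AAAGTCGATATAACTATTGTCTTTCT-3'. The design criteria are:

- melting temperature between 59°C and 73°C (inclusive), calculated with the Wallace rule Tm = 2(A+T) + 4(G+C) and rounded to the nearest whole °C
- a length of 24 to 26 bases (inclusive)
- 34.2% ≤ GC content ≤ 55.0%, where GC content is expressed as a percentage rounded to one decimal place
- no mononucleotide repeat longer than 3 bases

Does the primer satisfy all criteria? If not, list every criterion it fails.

Fails: GC content.

Base counts: A=8, T=11, G=3, C=4 (length 26).
Tm: Tm = 2·19 + 4·7 = 66°C ✓
length: length 26 ✓
GC content: GC 7/26 = 26.9%, outside 34.2–55.0% ✗
homopolymer run: longest run = 3 ✓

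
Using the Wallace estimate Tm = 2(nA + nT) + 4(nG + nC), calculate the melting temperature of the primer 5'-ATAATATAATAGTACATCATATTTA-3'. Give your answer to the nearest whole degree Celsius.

Base counts: A=12, T=10, G=1, C=2 (length 25).
Tm = 2·(12+10) + 4·(1+2) = 2·22 + 4·3 = 44 + 12 = 56°C.

56°C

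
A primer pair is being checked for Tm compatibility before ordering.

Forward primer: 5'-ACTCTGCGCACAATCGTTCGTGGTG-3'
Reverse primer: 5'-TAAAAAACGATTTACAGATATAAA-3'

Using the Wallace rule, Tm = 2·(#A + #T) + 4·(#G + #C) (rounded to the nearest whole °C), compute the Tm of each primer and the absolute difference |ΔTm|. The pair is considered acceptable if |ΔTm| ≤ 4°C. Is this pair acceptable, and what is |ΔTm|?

Forward: A=4 T=7 G=7 C=7 → Tm = 2·11 + 4·14 = 78°C.
Reverse: A=14 T=6 G=2 C=2 → Tm = 2·20 + 4·4 = 56°C.
|ΔTm| = |78 − 56| = 22°C, > 4°C.

|ΔTm| = 22°C; the pair is not acceptable.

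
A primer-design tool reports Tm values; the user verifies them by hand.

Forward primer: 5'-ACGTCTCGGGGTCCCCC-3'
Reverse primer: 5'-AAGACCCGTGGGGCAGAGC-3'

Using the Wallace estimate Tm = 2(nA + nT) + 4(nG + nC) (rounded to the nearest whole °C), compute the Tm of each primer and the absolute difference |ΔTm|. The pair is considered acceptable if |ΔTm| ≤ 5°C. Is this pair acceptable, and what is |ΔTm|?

Forward: A=1 T=3 G=5 C=8 → Tm = 2·4 + 4·13 = 60°C.
Reverse: A=5 T=1 G=8 C=5 → Tm = 2·6 + 4·13 = 64°C.
|ΔTm| = |60 − 64| = 4°C, ≤ 5°C.

|ΔTm| = 4°C; the pair is acceptable.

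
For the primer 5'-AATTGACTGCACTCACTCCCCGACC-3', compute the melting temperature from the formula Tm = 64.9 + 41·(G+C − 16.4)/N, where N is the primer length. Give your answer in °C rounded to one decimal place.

61.0°C

Base counts: A=6, T=5, G=3, C=11; G+C = 14, N = 25.
Tm = 64.9 + 41·(14 − 16.4)/25 = 64.9 + -98.40/25 = 61.0°C.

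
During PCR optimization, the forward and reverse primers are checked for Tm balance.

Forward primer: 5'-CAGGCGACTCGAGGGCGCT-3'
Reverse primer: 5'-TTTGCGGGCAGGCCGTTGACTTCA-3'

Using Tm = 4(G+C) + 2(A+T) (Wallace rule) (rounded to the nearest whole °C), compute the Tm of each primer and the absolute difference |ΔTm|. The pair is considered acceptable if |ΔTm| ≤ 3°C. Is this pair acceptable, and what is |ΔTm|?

Forward: A=3 T=2 G=8 C=6 → Tm = 2·5 + 4·14 = 66°C.
Reverse: A=3 T=7 G=8 C=6 → Tm = 2·10 + 4·14 = 76°C.
|ΔTm| = |66 − 76| = 10°C, > 3°C.

|ΔTm| = 10°C; the pair is not acceptable.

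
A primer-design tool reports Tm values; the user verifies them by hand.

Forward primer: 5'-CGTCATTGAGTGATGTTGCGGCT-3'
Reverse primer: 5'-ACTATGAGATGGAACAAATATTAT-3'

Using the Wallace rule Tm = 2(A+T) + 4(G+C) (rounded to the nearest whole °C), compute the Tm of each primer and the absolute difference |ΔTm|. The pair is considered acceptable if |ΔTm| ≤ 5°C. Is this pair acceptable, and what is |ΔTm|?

Forward: A=3 T=8 G=8 C=4 → Tm = 2·11 + 4·12 = 70°C.
Reverse: A=11 T=7 G=4 C=2 → Tm = 2·18 + 4·6 = 60°C.
|ΔTm| = |70 − 60| = 10°C, > 5°C.

|ΔTm| = 10°C; the pair is not acceptable.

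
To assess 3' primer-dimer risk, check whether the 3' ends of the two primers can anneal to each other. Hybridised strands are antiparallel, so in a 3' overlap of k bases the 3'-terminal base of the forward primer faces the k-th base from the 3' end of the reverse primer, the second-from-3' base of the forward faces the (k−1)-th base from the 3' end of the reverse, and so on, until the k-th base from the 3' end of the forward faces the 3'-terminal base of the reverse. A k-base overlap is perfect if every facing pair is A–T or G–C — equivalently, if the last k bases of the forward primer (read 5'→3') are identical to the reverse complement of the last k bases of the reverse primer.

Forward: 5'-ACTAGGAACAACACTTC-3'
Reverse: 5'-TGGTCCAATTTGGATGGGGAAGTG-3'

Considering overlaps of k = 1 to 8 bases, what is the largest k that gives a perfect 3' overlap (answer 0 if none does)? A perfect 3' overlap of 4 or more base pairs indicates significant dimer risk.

Longest perfect overlap: 6 complementary base pairs; significant dimer risk (threshold 4).

Last 8 bases (5'→3') — forward …AACACTTC, reverse …GGGAAGTG.
Reverse complement of the reverse primer's last 8 bases: CACTTCCC; its first k bases are the reverse complement of the reverse primer's last k bases, so a perfect k-base overlap needs the forward primer's last k bases to equal them.
Comparing (forward last k vs required): k=1: C vs C ✓; k=2: TC vs CA ✗; k=3: TTC vs CAC ✗; k=4: CTTC vs CACT ✗; k=5: ACTTC vs CACTT ✗; k=6: CACTTC vs CACTTC ✓; k=7: ACACTTC vs CACTTCC ✗; k=8: AACACTTC vs CACTTCCC ✗.
Perfect overlaps at k = 1, 6; the largest is 6.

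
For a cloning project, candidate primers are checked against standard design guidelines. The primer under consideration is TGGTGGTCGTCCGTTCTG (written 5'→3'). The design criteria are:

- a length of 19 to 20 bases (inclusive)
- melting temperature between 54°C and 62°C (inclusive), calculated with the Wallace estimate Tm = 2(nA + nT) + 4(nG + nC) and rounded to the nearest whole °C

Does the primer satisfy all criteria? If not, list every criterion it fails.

Base counts: A=0, T=7, G=7, C=4 (length 18).
length: length 18, outside 19–20 ✗
Tm: Tm = 2·7 + 4·11 = 58°C ✓

Fails: length.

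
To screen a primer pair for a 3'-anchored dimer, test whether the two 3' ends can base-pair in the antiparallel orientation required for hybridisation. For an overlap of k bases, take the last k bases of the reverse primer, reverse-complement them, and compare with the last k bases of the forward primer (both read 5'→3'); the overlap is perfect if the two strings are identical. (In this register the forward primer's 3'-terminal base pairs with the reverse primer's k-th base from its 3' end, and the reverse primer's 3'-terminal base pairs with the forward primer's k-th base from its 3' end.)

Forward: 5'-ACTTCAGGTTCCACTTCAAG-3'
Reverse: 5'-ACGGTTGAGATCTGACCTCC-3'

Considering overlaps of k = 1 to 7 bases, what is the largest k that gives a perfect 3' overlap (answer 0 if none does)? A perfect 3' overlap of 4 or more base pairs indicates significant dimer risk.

Last 7 bases (5'→3') — forward …CTTCAAG, reverse …GACCTCC.
Reverse complement of the reverse primer's last 7 bases: GGAGGTC; its first k bases are the reverse complement of the reverse primer's last k bases, so a perfect k-base overlap needs the forward primer's last k bases to equal them.
Comparing (forward last k vs required): k=1: G vs G ✓; k=2: AG vs GG ✗; k=3: AAG vs GGA ✗; k=4: CAAG vs GGAG ✗; k=5: TCAAG vs GGAGG ✗; k=6: TTCAAG vs GGAGGT ✗; k=7: CTTCAAG vs GGAGGTC ✗.
Only k = 1 is perfect, so the longest perfect 3' overlap is 1.

Longest perfect overlap: 1 complementary base pair; below the dimer-risk threshold (threshold 4).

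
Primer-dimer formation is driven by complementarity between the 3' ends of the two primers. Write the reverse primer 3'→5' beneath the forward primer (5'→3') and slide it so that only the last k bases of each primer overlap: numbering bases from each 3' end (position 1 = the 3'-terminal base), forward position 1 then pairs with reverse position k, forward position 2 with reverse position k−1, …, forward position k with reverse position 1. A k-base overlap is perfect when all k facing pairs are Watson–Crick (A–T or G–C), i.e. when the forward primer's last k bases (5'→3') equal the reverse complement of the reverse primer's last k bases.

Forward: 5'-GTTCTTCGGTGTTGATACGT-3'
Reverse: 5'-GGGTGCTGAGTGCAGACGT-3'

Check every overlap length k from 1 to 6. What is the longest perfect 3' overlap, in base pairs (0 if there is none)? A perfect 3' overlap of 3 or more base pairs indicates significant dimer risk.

Last 6 bases (5'→3') — forward …ATACGT, reverse …AGACGT.
Reverse complement of the reverse primer's last 6 bases: ACGTCT; its first k bases are the reverse complement of the reverse primer's last k bases, so a perfect k-base overlap needs the forward primer's last k bases to equal them.
Comparing (forward last k vs required): k=1: T vs A ✗; k=2: GT vs AC ✗; k=3: CGT vs ACG ✗; k=4: ACGT vs ACGT ✓; k=5: TACGT vs ACGTC ✗; k=6: ATACGT vs ACGTCT ✗.
Only k = 4 is perfect, so the longest perfect 3' overlap is 4.

Longest perfect overlap: 4 complementary base pairs; significant dimer risk (threshold 3).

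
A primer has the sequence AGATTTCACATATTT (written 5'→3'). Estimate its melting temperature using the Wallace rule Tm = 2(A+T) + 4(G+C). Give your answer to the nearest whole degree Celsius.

Base counts: A=5, T=7, G=1, C=2 (length 15).
Tm = 2·(5+7) + 4·(1+2) = 2·12 + 4·3 = 24 + 12 = 36°C.

36°C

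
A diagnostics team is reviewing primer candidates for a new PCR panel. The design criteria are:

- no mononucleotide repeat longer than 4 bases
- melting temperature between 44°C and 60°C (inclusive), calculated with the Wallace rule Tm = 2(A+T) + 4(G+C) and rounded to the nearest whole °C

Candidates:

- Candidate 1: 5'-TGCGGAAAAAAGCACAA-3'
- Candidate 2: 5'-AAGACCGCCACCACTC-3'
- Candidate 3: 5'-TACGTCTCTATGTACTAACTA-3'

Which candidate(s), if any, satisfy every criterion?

Candidate 1 (17 nt, A=9 T=1 G=4 C=3): longest run = 6, exceeds 4 ✗; Tm = 2·10 + 4·7 = 48°C ✓ — fails.
Candidate 2 (16 nt, A=5 T=1 G=2 C=8): longest run = 2 ✓; Tm = 2·6 + 4·10 = 52°C ✓ — passes.
Candidate 3 (21 nt, A=6 T=8 G=2 C=5): longest run = 2 ✓; Tm = 2·14 + 4·7 = 56°C ✓ — passes.

Candidate 2 and Candidate 3.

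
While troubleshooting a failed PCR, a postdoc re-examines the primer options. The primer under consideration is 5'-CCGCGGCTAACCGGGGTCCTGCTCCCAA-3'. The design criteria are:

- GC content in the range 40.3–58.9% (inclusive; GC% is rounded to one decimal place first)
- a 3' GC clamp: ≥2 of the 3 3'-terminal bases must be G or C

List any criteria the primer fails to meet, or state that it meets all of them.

Base counts: A=4, T=4, G=8, C=12 (length 28).
GC content: GC 20/28 = 71.4%, outside 40.3–58.9% ✗
GC clamp: 3' end CAA has 1 G/C, need ≥2 ✗

Fails: GC content, GC clamp.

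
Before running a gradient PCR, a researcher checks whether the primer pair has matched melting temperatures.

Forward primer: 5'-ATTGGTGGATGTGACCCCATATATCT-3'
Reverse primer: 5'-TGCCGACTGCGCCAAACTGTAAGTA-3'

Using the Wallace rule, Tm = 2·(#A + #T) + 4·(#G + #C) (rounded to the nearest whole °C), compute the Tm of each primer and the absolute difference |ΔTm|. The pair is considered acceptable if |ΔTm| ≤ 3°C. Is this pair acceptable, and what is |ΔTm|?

Forward: A=6 T=9 G=6 C=5 → Tm = 2·15 + 4·11 = 74°C.
Reverse: A=7 T=5 G=6 C=7 → Tm = 2·12 + 4·13 = 76°C.
|ΔTm| = |74 − 76| = 2°C, ≤ 3°C.

|ΔTm| = 2°C; the pair is acceptable.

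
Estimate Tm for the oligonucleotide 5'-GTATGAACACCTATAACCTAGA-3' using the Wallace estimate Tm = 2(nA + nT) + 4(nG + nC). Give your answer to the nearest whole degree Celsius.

Base counts: A=9, T=5, G=3, C=5 (length 22).
Tm = 2·(9+5) + 4·(3+5) = 2·14 + 4·8 = 28 + 32 = 60°C.

60°C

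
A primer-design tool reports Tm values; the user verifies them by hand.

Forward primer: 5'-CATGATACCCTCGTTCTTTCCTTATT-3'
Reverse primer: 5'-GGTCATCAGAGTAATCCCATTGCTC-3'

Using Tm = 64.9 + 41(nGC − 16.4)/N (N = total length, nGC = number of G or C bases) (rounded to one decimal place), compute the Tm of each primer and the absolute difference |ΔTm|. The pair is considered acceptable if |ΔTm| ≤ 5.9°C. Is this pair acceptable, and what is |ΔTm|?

|ΔTm| = 2.9°C; the pair is acceptable.

Forward: G+C = 10, N = 26 → Tm = 64.9 + 41·(10 − 16.4)/26 = 54.8°C.
Reverse: G+C = 12, N = 25 → Tm = 64.9 + 41·(12 − 16.4)/25 = 57.7°C.
|ΔTm| = |54.8 − 57.7| = 2.9°C, ≤ 5.9°C.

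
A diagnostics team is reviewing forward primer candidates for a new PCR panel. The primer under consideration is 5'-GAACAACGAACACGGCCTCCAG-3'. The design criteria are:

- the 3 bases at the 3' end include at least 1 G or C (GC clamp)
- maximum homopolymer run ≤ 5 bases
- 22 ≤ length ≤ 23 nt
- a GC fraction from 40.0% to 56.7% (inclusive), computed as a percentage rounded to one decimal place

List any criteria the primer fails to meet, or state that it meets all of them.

Base counts: A=8, T=1, G=5, C=8 (length 22).
GC clamp: 3' end CAG has 2 G/C ✓
homopolymer run: longest run = 2 ✓
length: length 22 ✓
GC content: GC 13/22 = 59.1%, outside 40.0–56.7% ✗

Fails: GC content.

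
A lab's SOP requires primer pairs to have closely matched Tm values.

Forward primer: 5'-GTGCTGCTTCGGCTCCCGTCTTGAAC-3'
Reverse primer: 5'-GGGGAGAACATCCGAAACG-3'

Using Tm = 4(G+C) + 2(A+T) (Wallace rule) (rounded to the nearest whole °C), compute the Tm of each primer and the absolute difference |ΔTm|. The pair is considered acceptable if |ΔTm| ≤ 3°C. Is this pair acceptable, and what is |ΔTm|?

|ΔTm| = 24°C; the pair is not acceptable.

Forward: A=2 T=8 G=7 C=9 → Tm = 2·10 + 4·16 = 84°C.
Reverse: A=7 T=1 G=7 C=4 → Tm = 2·8 + 4·11 = 60°C.
|ΔTm| = |84 − 60| = 24°C, > 3°C.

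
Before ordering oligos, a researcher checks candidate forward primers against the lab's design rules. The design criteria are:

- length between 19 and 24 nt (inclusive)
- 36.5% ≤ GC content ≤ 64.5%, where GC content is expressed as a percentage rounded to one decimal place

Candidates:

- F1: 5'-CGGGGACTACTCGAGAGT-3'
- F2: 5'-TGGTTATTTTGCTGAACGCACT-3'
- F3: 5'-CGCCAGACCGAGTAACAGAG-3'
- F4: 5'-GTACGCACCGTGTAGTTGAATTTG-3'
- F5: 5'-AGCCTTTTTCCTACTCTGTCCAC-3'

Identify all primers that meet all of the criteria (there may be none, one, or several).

F2, F3, F4 and F5.

F1 (18 nt, A=4 T=3 G=7 C=4): length 18, outside 19–24 ✗; GC 11/18 = 61.1% ✓ — fails.
F2 (22 nt, A=4 T=9 G=5 C=4): length 22 ✓; GC 9/22 = 40.9% ✓ — passes.
F3 (20 nt, A=7 T=1 G=6 C=6): length 20 ✓; GC 12/20 = 60.0% ✓ — passes.
F4 (24 nt, A=5 T=8 G=7 C=4): length 24 ✓; GC 11/24 = 45.8% ✓ — passes.
F5 (23 nt, A=3 T=9 G=2 C=9): length 23 ✓; GC 11/23 = 47.8% ✓ — passes.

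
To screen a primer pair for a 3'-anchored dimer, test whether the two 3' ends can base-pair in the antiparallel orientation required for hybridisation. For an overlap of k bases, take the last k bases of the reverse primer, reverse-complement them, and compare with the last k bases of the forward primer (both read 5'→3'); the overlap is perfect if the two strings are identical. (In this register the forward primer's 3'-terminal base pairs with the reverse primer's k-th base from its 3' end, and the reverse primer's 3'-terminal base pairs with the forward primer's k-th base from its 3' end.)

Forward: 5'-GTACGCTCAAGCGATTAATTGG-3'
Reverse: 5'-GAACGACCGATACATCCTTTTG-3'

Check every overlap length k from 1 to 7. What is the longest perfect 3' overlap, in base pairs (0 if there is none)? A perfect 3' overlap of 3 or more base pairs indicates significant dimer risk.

Longest perfect overlap: 0 complementary base pairs; below the dimer-risk threshold (threshold 3).

Last 7 bases (5'→3') — forward …TAATTGG, reverse …CCTTTTG.
Reverse complement of the reverse primer's last 7 bases: CAAAAGG; its first k bases are the reverse complement of the reverse primer's last k bases, so a perfect k-base overlap needs the forward primer's last k bases to equal them.
Comparing (forward last k vs required): k=1: G vs C ✗; k=2: GG vs CA ✗; k=3: TGG vs CAA ✗; k=4: TTGG vs CAAA ✗; k=5: ATTGG vs CAAAA ✗; k=6: AATTGG vs CAAAAG ✗; k=7: TAATTGG vs CAAAAGG ✗.
No overlap length from 1 to 7 is perfect, so the longest perfect 3' overlap is 0.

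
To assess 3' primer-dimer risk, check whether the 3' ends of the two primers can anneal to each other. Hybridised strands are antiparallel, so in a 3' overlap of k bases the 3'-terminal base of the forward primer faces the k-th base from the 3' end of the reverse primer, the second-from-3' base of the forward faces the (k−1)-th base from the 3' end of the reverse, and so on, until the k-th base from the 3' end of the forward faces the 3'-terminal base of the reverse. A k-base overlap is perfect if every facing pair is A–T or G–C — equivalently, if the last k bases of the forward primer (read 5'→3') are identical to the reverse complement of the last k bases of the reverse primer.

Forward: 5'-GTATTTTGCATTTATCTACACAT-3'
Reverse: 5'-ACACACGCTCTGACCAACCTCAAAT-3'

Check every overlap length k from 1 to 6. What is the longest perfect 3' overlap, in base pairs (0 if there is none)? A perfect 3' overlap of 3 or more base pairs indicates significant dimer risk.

Longest perfect overlap: 2 complementary base pairs; below the dimer-risk threshold (threshold 3).

Last 6 bases (5'→3') — forward …ACACAT, reverse …TCAAAT.
Reverse complement of the reverse primer's last 6 bases: ATTTGA; its first k bases are the reverse complement of the reverse primer's last k bases, so a perfect k-base overlap needs the forward primer's last k bases to equal them.
Comparing (forward last k vs required): k=1: T vs A ✗; k=2: AT vs AT ✓; k=3: CAT vs ATT ✗; k=4: ACAT vs ATTT ✗; k=5: CACAT vs ATTTG ✗; k=6: ACACAT vs ATTTGA ✗.
Only k = 2 is perfect, so the longest perfect 3' overlap is 2.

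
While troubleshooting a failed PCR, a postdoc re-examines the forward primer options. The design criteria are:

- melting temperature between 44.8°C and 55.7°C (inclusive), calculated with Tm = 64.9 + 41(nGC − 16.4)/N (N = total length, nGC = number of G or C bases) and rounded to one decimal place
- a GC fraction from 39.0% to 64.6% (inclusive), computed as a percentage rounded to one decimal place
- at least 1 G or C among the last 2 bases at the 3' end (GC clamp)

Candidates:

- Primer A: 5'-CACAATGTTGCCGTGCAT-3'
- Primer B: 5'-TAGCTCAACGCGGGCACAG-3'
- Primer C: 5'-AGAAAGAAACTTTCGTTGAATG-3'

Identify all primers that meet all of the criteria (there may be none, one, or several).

Primer B only.

Primer A (18 nt, A=4 T=5 G=4 C=5): Tm = 64.9 + 41·(9 − 16.4)/18 = 48.0°C ✓; GC 9/18 = 50.0% ✓; 3' end AT has 0 G/C, need ≥1 ✗ — fails.
Primer B (19 nt, A=5 T=2 G=6 C=6): Tm = 64.9 + 41·(12 − 16.4)/19 = 55.4°C ✓; GC 12/19 = 63.2% ✓; 3' end AG has 1 G/C ✓ — passes.
Primer C (22 nt, A=9 T=6 G=5 C=2): Tm = 64.9 + 41·(7 − 16.4)/22 = 47.4°C ✓; GC 7/22 = 31.8%, outside 39.0–64.6% ✗; 3' end TG has 1 G/C ✓ — fails.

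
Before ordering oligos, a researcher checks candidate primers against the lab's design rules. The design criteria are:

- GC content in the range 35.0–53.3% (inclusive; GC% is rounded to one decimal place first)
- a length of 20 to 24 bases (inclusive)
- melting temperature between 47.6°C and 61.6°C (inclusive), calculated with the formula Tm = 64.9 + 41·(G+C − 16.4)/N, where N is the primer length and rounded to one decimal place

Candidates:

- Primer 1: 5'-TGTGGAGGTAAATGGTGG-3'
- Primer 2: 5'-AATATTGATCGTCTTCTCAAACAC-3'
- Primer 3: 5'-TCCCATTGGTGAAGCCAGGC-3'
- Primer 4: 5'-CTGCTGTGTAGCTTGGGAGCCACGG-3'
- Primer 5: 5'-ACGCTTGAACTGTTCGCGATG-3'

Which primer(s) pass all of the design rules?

Primer 5 only.

Primer 1 (18 nt, A=4 T=5 G=9 C=0): GC 9/18 = 50.0% ✓; length 18, outside 20–24 ✗; Tm = 64.9 + 41·(9 − 16.4)/18 = 48.0°C ✓ — fails.
Primer 2 (24 nt, A=8 T=8 G=2 C=6): GC 8/24 = 33.3%, outside 35.0–53.3% ✗; length 24 ✓; Tm = 64.9 + 41·(8 − 16.4)/24 = 50.6°C ✓ — fails.
Primer 3 (20 nt, A=4 T=4 G=6 C=6): GC 12/20 = 60.0%, outside 35.0–53.3% ✗; length 20 ✓; Tm = 64.9 + 41·(12 − 16.4)/20 = 55.9°C ✓ — fails.
Primer 4 (25 nt, A=3 T=6 G=10 C=6): GC 16/25 = 64.0%, outside 35.0–53.3% ✗; length 25, outside 20–24 ✗; Tm = 64.9 + 41·(16 − 16.4)/25 = 64.2°C, outside 47.6–61.6°C ✗ — fails.
Primer 5 (21 nt, A=4 T=6 G=6 C=5): GC 11/21 = 52.4% ✓; length 21 ✓; Tm = 64.9 + 41·(11 − 16.4)/21 = 54.4°C ✓ — passes.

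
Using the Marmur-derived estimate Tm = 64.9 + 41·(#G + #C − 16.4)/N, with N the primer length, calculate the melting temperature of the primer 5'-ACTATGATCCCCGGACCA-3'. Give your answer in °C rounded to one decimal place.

50.3°C

Base counts: A=5, T=3, G=3, C=7; G+C = 10, N = 18.
Tm = 64.9 + 41·(10 − 16.4)/18 = 64.9 + -262.40/18 = 50.3°C.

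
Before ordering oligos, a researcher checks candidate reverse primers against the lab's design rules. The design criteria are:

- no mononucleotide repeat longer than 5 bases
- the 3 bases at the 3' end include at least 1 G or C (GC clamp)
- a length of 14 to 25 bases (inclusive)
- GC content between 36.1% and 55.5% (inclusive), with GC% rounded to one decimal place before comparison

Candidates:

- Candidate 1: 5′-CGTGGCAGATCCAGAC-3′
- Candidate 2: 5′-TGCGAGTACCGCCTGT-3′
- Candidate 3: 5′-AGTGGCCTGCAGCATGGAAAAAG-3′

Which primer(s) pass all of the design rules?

Candidate 1 (16 nt, A=4 T=2 G=5 C=5): longest run = 2 ✓; 3' end GAC has 2 G/C ✓; length 16 ✓; GC 10/16 = 62.5%, outside 36.1–55.5% ✗ — fails.
Candidate 2 (16 nt, A=2 T=4 G=5 C=5): longest run = 2 ✓; 3' end TGT has 1 G/C ✓; length 16 ✓; GC 10/16 = 62.5%, outside 36.1–55.5% ✗ — fails.
Candidate 3 (23 nt, A=8 T=3 G=8 C=4): longest run = 5 ✓; 3' end AAG has 1 G/C ✓; length 23 ✓; GC 12/23 = 52.2% ✓ — passes.

Candidate 3 only.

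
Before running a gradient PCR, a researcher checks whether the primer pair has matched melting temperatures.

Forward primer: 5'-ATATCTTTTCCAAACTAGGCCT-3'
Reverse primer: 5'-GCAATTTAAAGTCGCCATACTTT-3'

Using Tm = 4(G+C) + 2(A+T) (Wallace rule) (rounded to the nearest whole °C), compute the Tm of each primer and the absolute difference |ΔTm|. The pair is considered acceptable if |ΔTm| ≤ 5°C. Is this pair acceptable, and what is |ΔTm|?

|ΔTm| = 2°C; the pair is acceptable.

Forward: A=6 T=8 G=2 C=6 → Tm = 2·14 + 4·8 = 60°C.
Reverse: A=7 T=8 G=3 C=5 → Tm = 2·15 + 4·8 = 62°C.
|ΔTm| = |60 − 62| = 2°C, ≤ 5°C.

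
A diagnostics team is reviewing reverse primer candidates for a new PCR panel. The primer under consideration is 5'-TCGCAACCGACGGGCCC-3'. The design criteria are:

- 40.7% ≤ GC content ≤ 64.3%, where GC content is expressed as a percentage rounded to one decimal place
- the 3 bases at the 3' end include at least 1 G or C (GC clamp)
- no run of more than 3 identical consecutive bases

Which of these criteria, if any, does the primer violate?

Base counts: A=3, T=1, G=5, C=8 (length 17).
GC content: GC 13/17 = 76.5%, outside 40.7–64.3% ✗
GC clamp: 3' end CCC has 3 G/C ✓
homopolymer run: longest run = 3 ✓

Fails: GC content.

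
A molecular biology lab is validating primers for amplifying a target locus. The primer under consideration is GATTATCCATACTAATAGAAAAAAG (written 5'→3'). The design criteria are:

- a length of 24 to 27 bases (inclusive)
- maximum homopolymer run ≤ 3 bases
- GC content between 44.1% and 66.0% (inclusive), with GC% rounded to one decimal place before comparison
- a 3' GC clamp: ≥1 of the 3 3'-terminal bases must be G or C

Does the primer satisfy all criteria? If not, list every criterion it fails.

Fails: homopolymer run, GC content.

Base counts: A=13, T=6, G=3, C=3 (length 25).
length: length 25 ✓
homopolymer run: longest run = 6, exceeds 3 ✗
GC content: GC 6/25 = 24.0%, outside 44.1–66.0% ✗
GC clamp: 3' end AAG has 1 G/C ✓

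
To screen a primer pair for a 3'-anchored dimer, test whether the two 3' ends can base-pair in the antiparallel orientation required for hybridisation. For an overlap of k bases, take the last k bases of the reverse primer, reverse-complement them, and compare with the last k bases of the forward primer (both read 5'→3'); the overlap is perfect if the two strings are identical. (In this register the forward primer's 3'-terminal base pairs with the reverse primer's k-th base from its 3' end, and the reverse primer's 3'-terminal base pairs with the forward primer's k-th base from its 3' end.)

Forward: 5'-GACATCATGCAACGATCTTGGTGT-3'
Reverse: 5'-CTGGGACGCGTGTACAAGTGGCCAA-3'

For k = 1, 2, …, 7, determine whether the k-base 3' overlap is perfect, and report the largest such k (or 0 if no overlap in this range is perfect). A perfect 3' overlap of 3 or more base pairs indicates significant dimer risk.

Last 7 bases (5'→3') — forward …TTGGTGT, reverse …TGGCCAA.
Reverse complement of the reverse primer's last 7 bases: TTGGCCA; its first k bases are the reverse complement of the reverse primer's last k bases, so a perfect k-base overlap needs the forward primer's last k bases to equal them.
Comparing (forward last k vs required): k=1: T vs T ✓; k=2: GT vs TT ✗; k=3: TGT vs TTG ✗; k=4: GTGT vs TTGG ✗; k=5: GGTGT vs TTGGC ✗; k=6: TGGTGT vs TTGGCC ✗; k=7: TTGGTGT vs TTGGCCA ✗.
Only k = 1 is perfect, so the longest perfect 3' overlap is 1.

Longest perfect overlap: 1 complementary base pair; below the dimer-risk threshold (threshold 3).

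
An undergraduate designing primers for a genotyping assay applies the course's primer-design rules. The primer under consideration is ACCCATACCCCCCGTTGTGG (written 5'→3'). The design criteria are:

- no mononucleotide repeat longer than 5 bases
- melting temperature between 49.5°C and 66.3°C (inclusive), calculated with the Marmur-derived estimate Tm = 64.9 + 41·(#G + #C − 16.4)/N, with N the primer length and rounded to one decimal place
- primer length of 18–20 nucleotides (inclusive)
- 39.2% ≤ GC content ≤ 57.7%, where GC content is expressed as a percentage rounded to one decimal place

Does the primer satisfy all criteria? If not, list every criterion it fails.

Fails: homopolymer run, GC content.

Base counts: A=3, T=4, G=4, C=9 (length 20).
homopolymer run: longest run = 6, exceeds 5 ✗
Tm: Tm = 64.9 + 41·(13 − 16.4)/20 = 57.9°C ✓
length: length 20 ✓
GC content: GC 13/20 = 65.0%, outside 39.2–57.7% ✗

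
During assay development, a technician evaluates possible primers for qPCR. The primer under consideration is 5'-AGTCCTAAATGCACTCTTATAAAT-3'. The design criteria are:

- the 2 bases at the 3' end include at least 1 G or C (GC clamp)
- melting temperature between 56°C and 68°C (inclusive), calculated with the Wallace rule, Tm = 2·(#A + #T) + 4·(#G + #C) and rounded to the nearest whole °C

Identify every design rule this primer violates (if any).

Base counts: A=9, T=8, G=2, C=5 (length 24).
GC clamp: 3' end AT has 0 G/C, need ≥1 ✗
Tm: Tm = 2·17 + 4·7 = 62°C ✓

Fails: GC clamp.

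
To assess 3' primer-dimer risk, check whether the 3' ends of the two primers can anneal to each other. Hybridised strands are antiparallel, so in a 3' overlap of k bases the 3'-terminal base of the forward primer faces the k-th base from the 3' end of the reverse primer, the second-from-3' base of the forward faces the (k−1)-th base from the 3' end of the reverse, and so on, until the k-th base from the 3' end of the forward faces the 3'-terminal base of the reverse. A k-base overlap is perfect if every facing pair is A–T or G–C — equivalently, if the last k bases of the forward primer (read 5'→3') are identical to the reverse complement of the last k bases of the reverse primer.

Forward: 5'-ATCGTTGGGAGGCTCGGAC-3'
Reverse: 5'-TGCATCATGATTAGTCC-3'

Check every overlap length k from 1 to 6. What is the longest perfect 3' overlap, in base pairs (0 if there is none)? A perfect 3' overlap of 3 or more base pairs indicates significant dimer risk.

Longest perfect overlap: 4 complementary base pairs; significant dimer risk (threshold 3).

Last 6 bases (5'→3') — forward …TCGGAC, reverse …TAGTCC.
Reverse complement of the reverse primer's last 6 bases: GGACTA; its first k bases are the reverse complement of the reverse primer's last k bases, so a perfect k-base overlap needs the forward primer's last k bases to equal them.
Comparing (forward last k vs required): k=1: C vs G ✗; k=2: AC vs GG ✗; k=3: GAC vs GGA ✗; k=4: GGAC vs GGAC ✓; k=5: CGGAC vs GGACT ✗; k=6: TCGGAC vs GGACTA ✗.
Only k = 4 is perfect, so the longest perfect 3' overlap is 4.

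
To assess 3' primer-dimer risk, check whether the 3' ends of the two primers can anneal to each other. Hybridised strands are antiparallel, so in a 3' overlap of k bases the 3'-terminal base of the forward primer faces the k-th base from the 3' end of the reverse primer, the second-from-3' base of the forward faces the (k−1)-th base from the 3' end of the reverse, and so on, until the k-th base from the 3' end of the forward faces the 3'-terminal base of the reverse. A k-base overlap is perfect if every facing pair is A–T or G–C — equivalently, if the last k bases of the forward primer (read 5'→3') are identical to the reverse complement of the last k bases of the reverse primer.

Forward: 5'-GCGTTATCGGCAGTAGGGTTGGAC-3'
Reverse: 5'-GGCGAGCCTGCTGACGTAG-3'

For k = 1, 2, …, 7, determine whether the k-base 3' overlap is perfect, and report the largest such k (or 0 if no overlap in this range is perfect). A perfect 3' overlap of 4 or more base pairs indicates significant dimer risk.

Last 7 bases (5'→3') — forward …GTTGGAC, reverse …GACGTAG.
Reverse complement of the reverse primer's last 7 bases: CTACGTC; its first k bases are the reverse complement of the reverse primer's last k bases, so a perfect k-base overlap needs the forward primer's last k bases to equal them.
Comparing (forward last k vs required): k=1: C vs C ✓; k=2: AC vs CT ✗; k=3: GAC vs CTA ✗; k=4: GGAC vs CTAC ✗; k=5: TGGAC vs CTACG ✗; k=6: TTGGAC vs CTACGT ✗; k=7: GTTGGAC vs CTACGTC ✗.
Only k = 1 is perfect, so the longest perfect 3' overlap is 1.

Longest perfect overlap: 1 complementary base pair; below the dimer-risk threshold (threshold 4).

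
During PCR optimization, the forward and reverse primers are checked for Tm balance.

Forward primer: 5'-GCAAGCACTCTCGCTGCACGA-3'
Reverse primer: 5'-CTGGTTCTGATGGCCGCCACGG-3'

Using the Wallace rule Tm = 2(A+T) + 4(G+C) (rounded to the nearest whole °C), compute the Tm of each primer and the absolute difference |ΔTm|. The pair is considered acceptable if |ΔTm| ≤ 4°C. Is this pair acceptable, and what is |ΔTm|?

Forward: A=5 T=3 G=5 C=8 → Tm = 2·8 + 4·13 = 68°C.
Reverse: A=2 T=5 G=8 C=7 → Tm = 2·7 + 4·15 = 74°C.
|ΔTm| = |68 − 74| = 6°C, > 4°C.

|ΔTm| = 6°C; the pair is not acceptable.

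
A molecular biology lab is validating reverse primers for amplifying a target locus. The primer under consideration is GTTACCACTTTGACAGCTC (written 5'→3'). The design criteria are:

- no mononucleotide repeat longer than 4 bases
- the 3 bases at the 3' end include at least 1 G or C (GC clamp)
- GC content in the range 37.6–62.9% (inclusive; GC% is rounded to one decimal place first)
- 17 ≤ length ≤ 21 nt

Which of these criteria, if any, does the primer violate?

Base counts: A=4, T=6, G=3, C=6 (length 19).
homopolymer run: longest run = 3 ✓
GC clamp: 3' end CTC has 2 G/C ✓
GC content: GC 9/19 = 47.4% ✓
length: length 19 ✓

Meets all criteria.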